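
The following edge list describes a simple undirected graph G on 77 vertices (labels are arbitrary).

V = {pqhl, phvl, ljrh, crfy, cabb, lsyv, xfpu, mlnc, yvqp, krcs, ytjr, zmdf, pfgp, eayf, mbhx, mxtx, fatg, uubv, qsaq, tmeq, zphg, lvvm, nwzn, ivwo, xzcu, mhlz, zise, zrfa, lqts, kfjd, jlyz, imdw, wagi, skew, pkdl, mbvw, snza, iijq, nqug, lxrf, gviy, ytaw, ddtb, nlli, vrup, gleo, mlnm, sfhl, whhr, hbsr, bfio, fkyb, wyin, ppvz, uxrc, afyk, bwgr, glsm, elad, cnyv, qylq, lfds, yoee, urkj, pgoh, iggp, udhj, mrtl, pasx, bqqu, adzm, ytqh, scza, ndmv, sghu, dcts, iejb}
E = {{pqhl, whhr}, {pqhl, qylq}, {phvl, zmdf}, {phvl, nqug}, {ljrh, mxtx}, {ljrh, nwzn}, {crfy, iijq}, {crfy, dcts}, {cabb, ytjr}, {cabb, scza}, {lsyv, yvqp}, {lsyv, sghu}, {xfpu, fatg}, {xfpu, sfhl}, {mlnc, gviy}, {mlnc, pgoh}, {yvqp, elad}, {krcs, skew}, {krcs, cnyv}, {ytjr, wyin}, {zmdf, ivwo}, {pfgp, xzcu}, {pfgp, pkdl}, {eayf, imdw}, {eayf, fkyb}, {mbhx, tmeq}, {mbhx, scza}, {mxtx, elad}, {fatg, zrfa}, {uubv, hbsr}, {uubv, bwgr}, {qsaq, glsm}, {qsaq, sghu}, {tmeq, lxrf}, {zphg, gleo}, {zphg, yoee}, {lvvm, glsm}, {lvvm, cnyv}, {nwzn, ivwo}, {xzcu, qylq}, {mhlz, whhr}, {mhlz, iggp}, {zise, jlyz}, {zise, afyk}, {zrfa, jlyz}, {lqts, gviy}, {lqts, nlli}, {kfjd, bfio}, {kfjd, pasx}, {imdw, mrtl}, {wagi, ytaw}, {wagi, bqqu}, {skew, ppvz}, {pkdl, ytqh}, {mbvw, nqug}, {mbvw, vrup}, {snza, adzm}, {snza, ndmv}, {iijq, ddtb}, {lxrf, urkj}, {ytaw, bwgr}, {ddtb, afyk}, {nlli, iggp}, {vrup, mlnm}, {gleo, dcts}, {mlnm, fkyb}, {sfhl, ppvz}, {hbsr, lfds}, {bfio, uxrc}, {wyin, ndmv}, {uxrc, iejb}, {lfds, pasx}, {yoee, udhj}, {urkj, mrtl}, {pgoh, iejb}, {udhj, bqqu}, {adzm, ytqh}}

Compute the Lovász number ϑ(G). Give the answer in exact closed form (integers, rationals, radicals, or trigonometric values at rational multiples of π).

deg(crfy) = 2; N(crfy) = {iijq, dcts}.
Vertex glsm has 2 neighbors: qsaq, lvvm.
Vertex urkj has 2 neighbors: lxrf, mrtl.
Vertex zrfa has 2 neighbors: fatg, jlyz.
77-vertex 2-regular graph: the odd cycle C_{77}.
The 39 distinct eigenvalues: [2.0, 1.993, 1.973, 1.94, 1.894, 1.836, 1.765, 1.683, 1.589, 1.484, 1.37, 1.247, 1.115, 0.976, 0.831, 0.68, 0.524, 0.365, 0.204, 0.041, -0.122, -0.285, -0.445, -0.602, -0.756, -0.904, -1.047, -1.182, -1.31, -1.429, -1.538, -1.637, -1.725, -1.802, -1.867, -1.919, -1.959, -1.985, -1.998].
With N=77: ϑ(G) = 77·(-(-1)*2*cos(pi/77))/(2−(-2*cos(pi/77))) = 77*cos(pi/77)/(cos(pi/77) + 1).
ϑ(G) ≈ 38.4839735.
Check 38 ≤ 77*cos(pi/77)/(cos(pi/77) + 1) ≤ 39: both strict.

77*cos(pi/77)/(cos(pi/77) + 1)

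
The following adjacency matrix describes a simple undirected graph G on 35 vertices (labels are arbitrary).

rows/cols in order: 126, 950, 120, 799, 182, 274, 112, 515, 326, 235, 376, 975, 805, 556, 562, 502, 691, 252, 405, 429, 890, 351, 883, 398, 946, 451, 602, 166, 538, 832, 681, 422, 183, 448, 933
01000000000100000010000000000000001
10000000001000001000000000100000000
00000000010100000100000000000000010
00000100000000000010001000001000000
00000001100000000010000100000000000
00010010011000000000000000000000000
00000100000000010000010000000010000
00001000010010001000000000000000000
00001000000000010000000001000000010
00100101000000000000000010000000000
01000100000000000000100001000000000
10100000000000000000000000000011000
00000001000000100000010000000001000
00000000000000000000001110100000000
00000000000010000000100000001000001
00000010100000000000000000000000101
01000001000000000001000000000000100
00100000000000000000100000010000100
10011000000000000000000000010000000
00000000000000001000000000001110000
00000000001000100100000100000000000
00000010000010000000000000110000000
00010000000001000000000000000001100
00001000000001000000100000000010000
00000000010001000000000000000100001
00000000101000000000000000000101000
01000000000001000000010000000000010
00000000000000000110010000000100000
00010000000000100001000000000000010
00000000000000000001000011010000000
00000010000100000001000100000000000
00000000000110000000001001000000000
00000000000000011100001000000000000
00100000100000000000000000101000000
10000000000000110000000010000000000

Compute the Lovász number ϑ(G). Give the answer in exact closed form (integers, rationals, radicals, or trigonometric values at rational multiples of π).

15

N(120) = {235, 975, 252, 448}, |N(120)| = 4.
Vertex 429 has 4 neighbors: 691, 538, 832, 681.
Vertex 515 has 4 neighbors: 182, 235, 805, 691.
Vertex 502 has 4 neighbors: 112, 326, 183, 933.
Regular of degree 4 on 35 vertices: Kneser-type, 3-subsets of [7].
spec(A) ≈ [4.0, 2.0, -1.0, -3.0] (distinct, 6 d.p.).
λ_max=4, λ_min=-3; ϑ = −35·λ_min/(λ_max−λ_min) = 15.
Numerically 15.000000000.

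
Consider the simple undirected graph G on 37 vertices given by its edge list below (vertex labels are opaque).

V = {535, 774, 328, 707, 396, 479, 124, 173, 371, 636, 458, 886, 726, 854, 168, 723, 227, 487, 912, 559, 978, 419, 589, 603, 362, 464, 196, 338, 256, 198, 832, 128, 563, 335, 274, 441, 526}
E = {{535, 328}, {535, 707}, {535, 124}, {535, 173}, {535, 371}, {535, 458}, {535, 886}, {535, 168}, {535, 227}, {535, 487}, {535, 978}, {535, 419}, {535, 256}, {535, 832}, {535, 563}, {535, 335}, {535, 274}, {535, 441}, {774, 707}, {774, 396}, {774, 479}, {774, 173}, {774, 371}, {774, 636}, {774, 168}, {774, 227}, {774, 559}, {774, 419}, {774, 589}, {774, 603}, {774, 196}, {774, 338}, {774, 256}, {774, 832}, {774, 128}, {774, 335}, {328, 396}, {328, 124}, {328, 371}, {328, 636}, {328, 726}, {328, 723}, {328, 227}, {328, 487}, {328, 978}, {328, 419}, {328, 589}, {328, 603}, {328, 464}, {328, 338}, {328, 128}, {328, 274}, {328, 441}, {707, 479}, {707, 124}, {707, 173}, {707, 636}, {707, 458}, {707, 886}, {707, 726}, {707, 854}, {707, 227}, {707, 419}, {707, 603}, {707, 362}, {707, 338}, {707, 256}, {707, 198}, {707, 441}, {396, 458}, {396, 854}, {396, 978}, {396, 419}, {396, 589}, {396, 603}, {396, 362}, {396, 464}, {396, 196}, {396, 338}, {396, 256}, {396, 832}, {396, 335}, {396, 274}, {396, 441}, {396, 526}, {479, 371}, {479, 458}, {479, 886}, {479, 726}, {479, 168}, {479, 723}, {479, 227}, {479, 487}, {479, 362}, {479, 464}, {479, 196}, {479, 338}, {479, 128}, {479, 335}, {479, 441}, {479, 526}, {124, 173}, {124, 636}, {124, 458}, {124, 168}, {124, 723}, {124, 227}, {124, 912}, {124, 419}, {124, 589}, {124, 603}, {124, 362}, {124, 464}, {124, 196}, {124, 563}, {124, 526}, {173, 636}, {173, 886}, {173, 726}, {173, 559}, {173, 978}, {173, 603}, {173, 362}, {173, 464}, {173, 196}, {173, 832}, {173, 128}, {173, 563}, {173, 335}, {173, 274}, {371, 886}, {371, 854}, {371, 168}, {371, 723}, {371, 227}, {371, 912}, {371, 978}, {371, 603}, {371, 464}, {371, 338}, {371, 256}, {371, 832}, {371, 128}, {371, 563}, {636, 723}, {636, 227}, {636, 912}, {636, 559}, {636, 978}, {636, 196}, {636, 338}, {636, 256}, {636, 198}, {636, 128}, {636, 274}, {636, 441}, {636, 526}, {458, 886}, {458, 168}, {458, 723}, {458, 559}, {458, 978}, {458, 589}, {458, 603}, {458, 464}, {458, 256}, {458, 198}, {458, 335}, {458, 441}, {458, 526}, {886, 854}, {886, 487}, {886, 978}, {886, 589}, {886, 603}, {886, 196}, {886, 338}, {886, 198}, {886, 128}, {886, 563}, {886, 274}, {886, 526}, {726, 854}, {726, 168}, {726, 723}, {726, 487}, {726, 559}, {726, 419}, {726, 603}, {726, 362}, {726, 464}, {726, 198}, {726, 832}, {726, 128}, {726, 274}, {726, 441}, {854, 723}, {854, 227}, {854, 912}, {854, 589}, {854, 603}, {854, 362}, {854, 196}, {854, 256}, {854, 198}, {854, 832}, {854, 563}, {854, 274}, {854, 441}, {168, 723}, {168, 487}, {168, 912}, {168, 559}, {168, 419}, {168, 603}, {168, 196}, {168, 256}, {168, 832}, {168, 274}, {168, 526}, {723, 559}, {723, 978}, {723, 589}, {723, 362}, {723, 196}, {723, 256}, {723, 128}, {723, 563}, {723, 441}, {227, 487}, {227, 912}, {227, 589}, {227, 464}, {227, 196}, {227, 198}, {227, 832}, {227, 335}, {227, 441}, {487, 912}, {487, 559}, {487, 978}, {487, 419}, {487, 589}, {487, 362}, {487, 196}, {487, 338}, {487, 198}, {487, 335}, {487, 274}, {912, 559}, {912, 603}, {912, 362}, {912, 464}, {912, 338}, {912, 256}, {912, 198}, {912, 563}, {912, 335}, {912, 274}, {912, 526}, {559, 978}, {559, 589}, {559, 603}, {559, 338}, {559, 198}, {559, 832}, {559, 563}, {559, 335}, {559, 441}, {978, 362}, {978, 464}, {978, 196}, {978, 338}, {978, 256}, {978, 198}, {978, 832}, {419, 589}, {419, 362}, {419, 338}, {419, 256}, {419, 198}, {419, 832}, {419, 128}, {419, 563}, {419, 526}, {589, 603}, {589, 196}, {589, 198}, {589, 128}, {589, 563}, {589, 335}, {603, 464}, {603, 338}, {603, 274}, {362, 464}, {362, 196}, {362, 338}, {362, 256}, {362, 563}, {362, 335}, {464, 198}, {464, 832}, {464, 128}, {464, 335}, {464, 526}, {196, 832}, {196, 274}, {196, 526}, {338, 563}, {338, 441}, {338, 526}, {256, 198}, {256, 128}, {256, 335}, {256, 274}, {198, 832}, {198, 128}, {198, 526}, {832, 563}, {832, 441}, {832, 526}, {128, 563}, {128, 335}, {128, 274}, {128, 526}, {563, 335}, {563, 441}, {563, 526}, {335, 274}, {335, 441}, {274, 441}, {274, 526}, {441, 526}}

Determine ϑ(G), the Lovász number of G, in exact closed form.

sqrt(37)

Vertex 198 has 18 neighbors: 707, 636, 458, 886, 726, 854, 227, 487, 912, 559, 978, 419, 589, 464, 256, 832, 128, 526.
Vertex 535 has 18 neighbors: 328, 707, 124, 173, 371, 458, 886, 168, 227, 487, 978, 419, 256, 832, 563, 335, 274, 441.
deg(362) = 18; N(362) = {707, 396, 479, 124, 173, 726, 854, 723, 487, 912, 978, 419, 464, 196, 338, 256, 563, 335}.
N(589) = {774, 328, 396, 124, 458, 886, 854, 723, 227, 487, 559, 419, 603, 196, 198, 128, 563, 335}, |N(589)| = 18.
18-regular, N=37; strongly regular (37,18,8,9).
The 3 distinct eigenvalues: [18.0, 2.5414, -3.5414].
ϑ = −N·λ_min/(λ_max−λ_min) = −37·(-sqrt(37)/2 - 1/2)/(18−(-sqrt(37)/2 - 1/2)) = sqrt(37).
≈ 6.08276253 (to 8 d.p.).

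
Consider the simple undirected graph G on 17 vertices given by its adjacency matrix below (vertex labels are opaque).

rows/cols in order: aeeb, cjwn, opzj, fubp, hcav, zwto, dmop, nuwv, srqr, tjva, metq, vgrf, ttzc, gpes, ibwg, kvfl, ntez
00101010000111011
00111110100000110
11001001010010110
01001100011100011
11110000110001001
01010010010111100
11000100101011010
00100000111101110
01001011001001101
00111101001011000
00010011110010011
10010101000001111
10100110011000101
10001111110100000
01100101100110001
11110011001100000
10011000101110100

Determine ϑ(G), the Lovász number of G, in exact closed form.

deg(ntez) = 8; N(ntez) = {aeeb, fubp, hcav, srqr, metq, vgrf, ttzc, ibwg}.
deg(cjwn) = 8; N(cjwn) = {opzj, fubp, hcav, zwto, dmop, srqr, ibwg, kvfl}.
deg(dmop) = 8; N(dmop) = {aeeb, cjwn, zwto, srqr, metq, ttzc, gpes, kvfl}.
N(zwto) = {cjwn, fubp, dmop, tjva, vgrf, ttzc, gpes, ibwg}, |N(zwto)| = 8.
8-regular, N=17; Paley(17): SR with (k,λ,μ)=(8,3,4).
spec(A) ≈ [8.0, 1.5616, -2.5616] (distinct, 4 d.p.).
With N=17: ϑ(G) = 17·(-(-sqrt(17)/2 - 1/2))/(8−(-sqrt(17)/2 - 1/2)) = sqrt(17).
ϑ(G) ≈ 4.123105626.

sqrt(17)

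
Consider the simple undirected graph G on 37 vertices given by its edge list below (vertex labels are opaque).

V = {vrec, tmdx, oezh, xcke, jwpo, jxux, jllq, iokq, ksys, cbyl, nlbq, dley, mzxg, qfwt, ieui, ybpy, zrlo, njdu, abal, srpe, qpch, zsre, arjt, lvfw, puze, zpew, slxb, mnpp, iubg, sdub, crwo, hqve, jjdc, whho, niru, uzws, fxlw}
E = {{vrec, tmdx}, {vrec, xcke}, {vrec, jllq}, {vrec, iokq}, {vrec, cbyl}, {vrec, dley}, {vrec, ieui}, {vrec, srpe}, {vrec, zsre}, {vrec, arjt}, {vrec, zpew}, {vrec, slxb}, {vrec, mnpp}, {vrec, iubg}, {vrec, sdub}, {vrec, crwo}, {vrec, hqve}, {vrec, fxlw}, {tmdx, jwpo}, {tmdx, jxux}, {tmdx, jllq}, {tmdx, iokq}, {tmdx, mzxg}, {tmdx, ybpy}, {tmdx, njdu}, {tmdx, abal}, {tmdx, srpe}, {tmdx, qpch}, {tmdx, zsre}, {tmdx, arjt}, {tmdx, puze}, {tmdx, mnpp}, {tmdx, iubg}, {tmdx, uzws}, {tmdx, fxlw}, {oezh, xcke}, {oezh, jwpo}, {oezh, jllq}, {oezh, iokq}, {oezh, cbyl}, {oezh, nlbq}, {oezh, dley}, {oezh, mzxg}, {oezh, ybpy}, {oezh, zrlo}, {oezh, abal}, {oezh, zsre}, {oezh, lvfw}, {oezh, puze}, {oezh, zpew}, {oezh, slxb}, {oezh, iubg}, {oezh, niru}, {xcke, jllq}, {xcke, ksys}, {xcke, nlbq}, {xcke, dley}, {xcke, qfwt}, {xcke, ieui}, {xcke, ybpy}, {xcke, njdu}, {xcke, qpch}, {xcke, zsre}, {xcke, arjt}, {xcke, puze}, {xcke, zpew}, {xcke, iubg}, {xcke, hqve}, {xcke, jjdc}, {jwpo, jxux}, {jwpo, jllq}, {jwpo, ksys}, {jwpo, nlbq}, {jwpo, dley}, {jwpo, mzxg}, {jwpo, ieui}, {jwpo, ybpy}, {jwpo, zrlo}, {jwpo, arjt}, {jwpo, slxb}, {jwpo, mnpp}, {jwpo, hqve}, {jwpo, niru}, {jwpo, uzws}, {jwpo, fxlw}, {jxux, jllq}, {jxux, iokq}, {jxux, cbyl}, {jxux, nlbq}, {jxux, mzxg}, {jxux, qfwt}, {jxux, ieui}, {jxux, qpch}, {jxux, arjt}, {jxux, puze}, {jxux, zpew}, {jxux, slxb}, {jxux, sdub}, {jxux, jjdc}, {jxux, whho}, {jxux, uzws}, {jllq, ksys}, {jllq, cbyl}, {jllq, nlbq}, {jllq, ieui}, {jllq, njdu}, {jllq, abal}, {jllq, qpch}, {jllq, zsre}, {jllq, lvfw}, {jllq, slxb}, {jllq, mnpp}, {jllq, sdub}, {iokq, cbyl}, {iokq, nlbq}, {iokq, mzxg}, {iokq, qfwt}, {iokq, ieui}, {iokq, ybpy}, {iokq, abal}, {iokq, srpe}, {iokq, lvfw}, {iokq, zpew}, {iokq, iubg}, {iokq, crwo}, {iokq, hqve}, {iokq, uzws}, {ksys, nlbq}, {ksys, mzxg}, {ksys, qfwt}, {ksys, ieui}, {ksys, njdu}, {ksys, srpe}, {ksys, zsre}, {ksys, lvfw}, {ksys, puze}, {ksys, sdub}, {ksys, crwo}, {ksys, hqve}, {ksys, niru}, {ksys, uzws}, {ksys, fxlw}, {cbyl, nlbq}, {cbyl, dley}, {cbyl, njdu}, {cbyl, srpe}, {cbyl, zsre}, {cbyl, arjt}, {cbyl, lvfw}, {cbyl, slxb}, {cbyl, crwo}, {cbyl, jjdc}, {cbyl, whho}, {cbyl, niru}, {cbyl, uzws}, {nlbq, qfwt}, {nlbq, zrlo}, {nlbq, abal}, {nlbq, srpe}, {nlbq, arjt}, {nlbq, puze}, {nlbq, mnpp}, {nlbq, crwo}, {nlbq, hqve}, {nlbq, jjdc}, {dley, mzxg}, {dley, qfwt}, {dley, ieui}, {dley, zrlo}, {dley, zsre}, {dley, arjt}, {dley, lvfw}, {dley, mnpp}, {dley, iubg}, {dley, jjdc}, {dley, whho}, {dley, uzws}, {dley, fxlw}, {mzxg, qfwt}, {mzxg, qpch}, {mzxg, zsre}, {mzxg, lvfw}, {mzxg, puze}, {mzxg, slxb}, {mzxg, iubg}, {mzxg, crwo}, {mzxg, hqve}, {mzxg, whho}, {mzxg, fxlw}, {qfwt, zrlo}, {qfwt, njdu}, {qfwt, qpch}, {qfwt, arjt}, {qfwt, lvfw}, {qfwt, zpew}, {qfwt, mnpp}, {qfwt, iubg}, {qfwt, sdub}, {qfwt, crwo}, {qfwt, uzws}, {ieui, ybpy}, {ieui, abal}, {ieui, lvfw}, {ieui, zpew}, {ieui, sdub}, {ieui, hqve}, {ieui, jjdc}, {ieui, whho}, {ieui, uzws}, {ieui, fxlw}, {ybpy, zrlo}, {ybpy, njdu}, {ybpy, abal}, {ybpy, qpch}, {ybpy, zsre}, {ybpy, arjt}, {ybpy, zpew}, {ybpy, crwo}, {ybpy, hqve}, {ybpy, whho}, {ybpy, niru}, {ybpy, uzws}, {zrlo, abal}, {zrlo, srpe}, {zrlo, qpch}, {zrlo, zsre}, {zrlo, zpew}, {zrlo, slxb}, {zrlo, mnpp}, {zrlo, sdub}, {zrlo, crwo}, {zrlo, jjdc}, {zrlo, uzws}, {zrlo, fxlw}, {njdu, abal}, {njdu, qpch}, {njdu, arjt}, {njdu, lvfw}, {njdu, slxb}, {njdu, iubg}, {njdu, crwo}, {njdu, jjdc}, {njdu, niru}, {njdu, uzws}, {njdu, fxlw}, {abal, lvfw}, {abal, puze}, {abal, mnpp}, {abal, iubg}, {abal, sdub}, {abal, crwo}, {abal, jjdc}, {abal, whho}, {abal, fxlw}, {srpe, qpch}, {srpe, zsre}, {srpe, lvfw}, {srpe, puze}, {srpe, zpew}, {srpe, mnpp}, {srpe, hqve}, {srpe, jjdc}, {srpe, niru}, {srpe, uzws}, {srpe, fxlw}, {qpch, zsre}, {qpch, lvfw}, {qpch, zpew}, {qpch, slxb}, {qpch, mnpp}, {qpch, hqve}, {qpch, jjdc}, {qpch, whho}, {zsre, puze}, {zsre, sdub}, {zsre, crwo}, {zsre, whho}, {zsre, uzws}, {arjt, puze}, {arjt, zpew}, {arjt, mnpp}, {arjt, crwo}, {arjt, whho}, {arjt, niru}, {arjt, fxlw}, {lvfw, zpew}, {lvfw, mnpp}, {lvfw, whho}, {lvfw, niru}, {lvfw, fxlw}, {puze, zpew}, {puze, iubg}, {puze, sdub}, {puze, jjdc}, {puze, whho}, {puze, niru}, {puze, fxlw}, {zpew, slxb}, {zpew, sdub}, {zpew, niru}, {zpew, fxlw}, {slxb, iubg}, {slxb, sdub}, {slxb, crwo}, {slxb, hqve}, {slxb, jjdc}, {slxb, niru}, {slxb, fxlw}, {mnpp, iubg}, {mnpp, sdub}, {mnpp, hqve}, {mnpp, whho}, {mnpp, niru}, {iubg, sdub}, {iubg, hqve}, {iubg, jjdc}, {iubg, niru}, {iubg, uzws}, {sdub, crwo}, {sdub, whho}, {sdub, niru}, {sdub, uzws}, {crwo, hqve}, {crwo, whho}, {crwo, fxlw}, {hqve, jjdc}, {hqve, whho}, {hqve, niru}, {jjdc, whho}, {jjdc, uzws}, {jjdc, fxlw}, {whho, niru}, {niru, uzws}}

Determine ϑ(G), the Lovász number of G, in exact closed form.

sqrt(37)

Vertex whho has 18 neighbors: jxux, cbyl, dley, mzxg, ieui, ybpy, abal, qpch, zsre, arjt, lvfw, puze, mnpp, sdub, crwo, hqve, jjdc, niru.
deg(njdu) = 18; N(njdu) = {tmdx, xcke, jllq, ksys, cbyl, qfwt, ybpy, abal, qpch, arjt, lvfw, slxb, iubg, crwo, jjdc, niru, uzws, fxlw}.
Vertex zsre has 18 neighbors: vrec, tmdx, oezh, xcke, jllq, ksys, cbyl, dley, mzxg, ybpy, zrlo, srpe, qpch, puze, sdub, crwo, whho, uzws.
deg(qfwt) = 18; N(qfwt) = {xcke, jxux, iokq, ksys, nlbq, dley, mzxg, zrlo, njdu, qpch, arjt, lvfw, zpew, mnpp, iubg, sdub, crwo, uzws}.
G on 37 vertices is 18-regular; SR(37,18,8,9) — a Paley graph.
The 3 distinct eigenvalues: [18.0, 2.541, -3.541].
Lovász: ϑ = −37(-sqrt(37)/2 - 1/2)/(18+-(-sqrt(37)/2 - 1/2)) = sqrt(37).
ϑ(G) ≈ 6.08276253.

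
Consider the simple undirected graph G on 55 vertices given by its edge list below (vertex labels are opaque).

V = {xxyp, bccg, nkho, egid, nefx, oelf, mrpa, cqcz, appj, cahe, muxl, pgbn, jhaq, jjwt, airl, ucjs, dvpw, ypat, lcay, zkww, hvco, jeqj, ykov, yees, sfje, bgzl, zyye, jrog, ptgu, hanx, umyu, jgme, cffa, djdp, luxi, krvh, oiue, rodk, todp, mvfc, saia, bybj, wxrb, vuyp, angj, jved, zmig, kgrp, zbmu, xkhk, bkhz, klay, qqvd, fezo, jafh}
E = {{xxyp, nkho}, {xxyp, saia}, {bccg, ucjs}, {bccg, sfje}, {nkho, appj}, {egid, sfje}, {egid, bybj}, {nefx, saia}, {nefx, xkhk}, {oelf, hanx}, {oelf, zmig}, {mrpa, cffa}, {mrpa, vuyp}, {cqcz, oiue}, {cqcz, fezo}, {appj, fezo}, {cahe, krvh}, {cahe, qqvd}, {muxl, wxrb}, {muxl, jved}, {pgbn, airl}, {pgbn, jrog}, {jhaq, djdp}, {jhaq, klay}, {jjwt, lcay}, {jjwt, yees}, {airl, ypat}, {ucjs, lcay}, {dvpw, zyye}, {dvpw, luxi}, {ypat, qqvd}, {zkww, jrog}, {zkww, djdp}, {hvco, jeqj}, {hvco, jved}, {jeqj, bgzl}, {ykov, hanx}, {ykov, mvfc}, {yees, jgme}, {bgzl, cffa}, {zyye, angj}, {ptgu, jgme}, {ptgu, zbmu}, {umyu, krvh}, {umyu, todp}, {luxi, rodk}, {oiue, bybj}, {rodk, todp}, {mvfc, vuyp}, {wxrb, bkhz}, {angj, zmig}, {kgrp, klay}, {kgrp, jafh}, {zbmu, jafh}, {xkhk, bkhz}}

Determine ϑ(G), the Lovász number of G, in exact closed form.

deg(xxyp) = 2; N(xxyp) = {nkho, saia}.
N(egid) = {sfje, bybj}, |N(egid)| = 2.
Vertex sfje has 2 neighbors: bccg, egid.
N(dvpw) = {zyye, luxi}, |N(dvpw)| = 2.
G on 55 vertices is 2-regular; connected 2-regular on 55 ⇒ C_{55}.
A has 28 distinct eigenvalues ≈ [2.0, 1.987, 1.948, 1.8837, 1.7948, 1.6825, 1.5483, 1.3939, 1.2213, 1.0328, 0.8308, 0.618, 0.3972, 0.1712, -0.0571, -0.2846, -0.5084, -0.7256, -0.9333, -1.1289, -1.3097, -1.4735, -1.618, -1.7415, -1.8422, -1.919, -1.9707, -1.9967].
With N=55: ϑ(G) = 55·(-(-1)*2*cos(pi/55))/(2−(-2*cos(pi/55))) = 55*cos(pi/55)/(cos(pi/55) + 1).
Numerically 27.4775569.
α=27, χ(Ḡ)=28; ϑ=55*cos(pi/55)/(cos(pi/55) + 1) lies between (both strict).

55*cos(pi/55)/(cos(pi/55) + 1)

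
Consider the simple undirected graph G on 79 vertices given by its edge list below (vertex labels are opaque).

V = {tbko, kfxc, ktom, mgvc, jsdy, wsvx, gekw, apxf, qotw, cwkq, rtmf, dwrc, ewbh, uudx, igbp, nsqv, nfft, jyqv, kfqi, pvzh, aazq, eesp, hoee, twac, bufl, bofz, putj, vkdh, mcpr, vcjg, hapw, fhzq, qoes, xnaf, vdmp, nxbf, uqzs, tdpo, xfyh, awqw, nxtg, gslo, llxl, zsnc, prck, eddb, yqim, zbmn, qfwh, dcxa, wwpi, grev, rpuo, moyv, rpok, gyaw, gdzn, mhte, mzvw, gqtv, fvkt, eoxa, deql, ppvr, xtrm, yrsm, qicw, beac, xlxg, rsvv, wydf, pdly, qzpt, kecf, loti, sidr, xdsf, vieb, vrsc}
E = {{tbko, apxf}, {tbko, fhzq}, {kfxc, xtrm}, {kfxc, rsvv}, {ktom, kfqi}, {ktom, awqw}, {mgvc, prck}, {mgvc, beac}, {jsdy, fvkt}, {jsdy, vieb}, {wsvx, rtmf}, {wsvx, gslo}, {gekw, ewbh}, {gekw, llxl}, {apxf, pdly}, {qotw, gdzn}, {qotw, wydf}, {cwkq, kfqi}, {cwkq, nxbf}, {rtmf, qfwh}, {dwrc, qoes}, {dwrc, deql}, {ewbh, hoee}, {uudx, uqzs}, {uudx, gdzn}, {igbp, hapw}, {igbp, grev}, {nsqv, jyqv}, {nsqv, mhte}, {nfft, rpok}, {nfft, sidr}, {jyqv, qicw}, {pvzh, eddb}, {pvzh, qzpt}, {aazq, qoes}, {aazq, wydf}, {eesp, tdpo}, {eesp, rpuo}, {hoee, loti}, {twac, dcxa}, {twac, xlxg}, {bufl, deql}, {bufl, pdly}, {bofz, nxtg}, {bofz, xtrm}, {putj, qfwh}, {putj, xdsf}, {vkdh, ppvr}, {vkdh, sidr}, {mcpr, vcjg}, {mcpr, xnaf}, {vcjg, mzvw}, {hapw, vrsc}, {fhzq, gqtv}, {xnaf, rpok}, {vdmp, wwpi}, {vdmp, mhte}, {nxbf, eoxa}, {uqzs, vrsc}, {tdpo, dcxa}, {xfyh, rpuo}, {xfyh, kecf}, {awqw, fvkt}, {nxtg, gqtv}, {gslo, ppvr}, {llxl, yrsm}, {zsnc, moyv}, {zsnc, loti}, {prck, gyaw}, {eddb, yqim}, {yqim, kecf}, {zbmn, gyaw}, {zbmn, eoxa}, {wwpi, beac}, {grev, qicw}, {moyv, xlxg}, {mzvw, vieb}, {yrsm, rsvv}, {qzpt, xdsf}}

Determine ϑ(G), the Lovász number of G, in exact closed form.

79*cos(pi/79)/(cos(pi/79) + 1)

deg(pvzh) = 2; N(pvzh) = {eddb, qzpt}.
N(nxtg) = {bofz, gqtv}, |N(nxtg)| = 2.
N(bufl) = {deql, pdly}, |N(bufl)| = 2.
Vertex gyaw has 2 neighbors: prck, zbmn.
Regular of degree 2 on 79 vertices: connected 2-regular on 79 ⇒ C_{79}.
The 40 distinct eigenvalues: [2.0, 1.99368, 1.97475, 1.94334, 1.89964, 1.84393, 1.77657, 1.69797, 1.60863, 1.50913, 1.40008, 1.28219, 1.15618, 1.02287, 0.88309, 0.73773, 0.5877, 0.43396, 0.27747, 0.11923, -0.03976, -0.19851, -0.356, -0.51123, -0.66324, -0.81105, -0.95374, -1.09039, -1.22015, -1.3422, -1.45576, -1.56011, -1.65461, -1.73864, -1.81168, -1.87327, -1.92301, -1.96059, -1.98578, -1.99842].
Lovász: ϑ = −79(-2*cos(pi/79))/(2+-(-1)*2*cos(pi/79)) = 79*cos(pi/79)/(cos(pi/79) + 1).
ϑ(G) ≈ 39.48437942.
α=39, χ(Ḡ)=40; ϑ=79*cos(pi/79)/(cos(pi/79) + 1) lies between (both strict).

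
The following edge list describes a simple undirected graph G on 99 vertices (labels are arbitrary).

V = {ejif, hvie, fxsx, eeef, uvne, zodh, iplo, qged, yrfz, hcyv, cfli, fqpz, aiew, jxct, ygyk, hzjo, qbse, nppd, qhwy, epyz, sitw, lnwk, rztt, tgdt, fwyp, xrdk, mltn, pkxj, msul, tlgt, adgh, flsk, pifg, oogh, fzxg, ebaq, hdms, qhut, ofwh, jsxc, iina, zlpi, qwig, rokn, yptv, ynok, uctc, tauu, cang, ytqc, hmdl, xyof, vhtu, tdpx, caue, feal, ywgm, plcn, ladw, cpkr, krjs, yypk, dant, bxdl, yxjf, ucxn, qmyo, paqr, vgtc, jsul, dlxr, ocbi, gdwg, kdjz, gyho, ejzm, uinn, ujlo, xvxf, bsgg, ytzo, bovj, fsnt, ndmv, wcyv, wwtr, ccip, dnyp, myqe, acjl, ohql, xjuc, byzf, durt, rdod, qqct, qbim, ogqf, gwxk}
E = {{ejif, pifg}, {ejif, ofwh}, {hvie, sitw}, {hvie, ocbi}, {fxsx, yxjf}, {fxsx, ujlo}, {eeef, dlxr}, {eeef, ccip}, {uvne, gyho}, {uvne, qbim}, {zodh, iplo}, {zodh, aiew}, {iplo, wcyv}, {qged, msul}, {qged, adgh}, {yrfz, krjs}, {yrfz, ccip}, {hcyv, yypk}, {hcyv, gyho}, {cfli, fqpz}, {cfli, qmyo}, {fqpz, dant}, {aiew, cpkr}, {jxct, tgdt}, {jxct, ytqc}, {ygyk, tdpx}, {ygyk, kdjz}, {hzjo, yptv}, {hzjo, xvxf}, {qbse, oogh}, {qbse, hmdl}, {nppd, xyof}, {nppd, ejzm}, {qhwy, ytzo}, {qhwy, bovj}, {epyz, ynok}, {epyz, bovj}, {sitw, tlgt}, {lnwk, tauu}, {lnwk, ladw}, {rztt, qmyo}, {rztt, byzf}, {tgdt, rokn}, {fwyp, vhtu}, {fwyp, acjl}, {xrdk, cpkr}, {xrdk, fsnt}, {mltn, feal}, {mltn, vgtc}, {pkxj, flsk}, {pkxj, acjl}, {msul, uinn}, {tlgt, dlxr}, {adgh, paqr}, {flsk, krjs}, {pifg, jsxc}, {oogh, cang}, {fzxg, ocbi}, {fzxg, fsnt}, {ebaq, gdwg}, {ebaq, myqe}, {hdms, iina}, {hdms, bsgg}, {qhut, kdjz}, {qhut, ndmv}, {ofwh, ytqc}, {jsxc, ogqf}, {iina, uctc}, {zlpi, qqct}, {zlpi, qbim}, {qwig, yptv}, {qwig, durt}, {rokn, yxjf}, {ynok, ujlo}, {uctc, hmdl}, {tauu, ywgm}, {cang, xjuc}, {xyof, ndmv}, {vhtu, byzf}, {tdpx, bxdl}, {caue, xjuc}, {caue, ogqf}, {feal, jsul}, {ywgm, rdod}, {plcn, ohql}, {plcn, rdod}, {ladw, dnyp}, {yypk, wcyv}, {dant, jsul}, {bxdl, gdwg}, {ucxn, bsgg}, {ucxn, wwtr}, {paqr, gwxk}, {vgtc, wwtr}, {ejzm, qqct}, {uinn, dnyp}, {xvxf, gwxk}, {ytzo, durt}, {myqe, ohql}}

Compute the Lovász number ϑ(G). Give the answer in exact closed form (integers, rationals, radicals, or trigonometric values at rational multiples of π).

99*cos(pi/99)/(cos(pi/99) + 1)

N(ndmv) = {qhut, xyof}, |N(ndmv)| = 2.
deg(tdpx) = 2; N(tdpx) = {ygyk, bxdl}.
Vertex xvxf has 2 neighbors: hzjo, gwxk.
Vertex tauu has 2 neighbors: lnwk, ywgm.
Regular of degree 2 on 99 vertices: the odd cycle C_{99}.
A has 50 distinct eigenvalues ≈ [2.0, 1.99597, 1.98391, 1.96386, 1.9359, 1.90014, 1.85674, 1.80585, 1.7477, 1.68251, 1.61054, 1.53209, 1.44747, 1.35702, 1.26111, 1.16011, 1.05445, 0.94454, 0.83083, 0.71377, 0.59384, 0.47152, 0.3473, 0.22168, 0.09516, -0.03173, -0.1585, -0.28463, -0.40961, -0.53295, -0.65414, -0.77269, -0.88813, -1.0, -1.10784, -1.21122, -1.30972, -1.40295, -1.49053, -1.57211, -1.64735, -1.71597, -1.77767, -1.83222, -1.87939, -1.91899, -1.95086, -1.97488, -1.99094, -1.99899].
Lovász (edge-transitive): ϑ = −99·(-2*cos(pi/99))/((2)−(-2*cos(pi/99))) = 99*cos(pi/99)/(cos(pi/99) + 1).
Numerically 49.4875.
α=49, χ(Ḡ)=50; ϑ=99*cos(pi/99)/(cos(pi/99) + 1) lies between (both strict).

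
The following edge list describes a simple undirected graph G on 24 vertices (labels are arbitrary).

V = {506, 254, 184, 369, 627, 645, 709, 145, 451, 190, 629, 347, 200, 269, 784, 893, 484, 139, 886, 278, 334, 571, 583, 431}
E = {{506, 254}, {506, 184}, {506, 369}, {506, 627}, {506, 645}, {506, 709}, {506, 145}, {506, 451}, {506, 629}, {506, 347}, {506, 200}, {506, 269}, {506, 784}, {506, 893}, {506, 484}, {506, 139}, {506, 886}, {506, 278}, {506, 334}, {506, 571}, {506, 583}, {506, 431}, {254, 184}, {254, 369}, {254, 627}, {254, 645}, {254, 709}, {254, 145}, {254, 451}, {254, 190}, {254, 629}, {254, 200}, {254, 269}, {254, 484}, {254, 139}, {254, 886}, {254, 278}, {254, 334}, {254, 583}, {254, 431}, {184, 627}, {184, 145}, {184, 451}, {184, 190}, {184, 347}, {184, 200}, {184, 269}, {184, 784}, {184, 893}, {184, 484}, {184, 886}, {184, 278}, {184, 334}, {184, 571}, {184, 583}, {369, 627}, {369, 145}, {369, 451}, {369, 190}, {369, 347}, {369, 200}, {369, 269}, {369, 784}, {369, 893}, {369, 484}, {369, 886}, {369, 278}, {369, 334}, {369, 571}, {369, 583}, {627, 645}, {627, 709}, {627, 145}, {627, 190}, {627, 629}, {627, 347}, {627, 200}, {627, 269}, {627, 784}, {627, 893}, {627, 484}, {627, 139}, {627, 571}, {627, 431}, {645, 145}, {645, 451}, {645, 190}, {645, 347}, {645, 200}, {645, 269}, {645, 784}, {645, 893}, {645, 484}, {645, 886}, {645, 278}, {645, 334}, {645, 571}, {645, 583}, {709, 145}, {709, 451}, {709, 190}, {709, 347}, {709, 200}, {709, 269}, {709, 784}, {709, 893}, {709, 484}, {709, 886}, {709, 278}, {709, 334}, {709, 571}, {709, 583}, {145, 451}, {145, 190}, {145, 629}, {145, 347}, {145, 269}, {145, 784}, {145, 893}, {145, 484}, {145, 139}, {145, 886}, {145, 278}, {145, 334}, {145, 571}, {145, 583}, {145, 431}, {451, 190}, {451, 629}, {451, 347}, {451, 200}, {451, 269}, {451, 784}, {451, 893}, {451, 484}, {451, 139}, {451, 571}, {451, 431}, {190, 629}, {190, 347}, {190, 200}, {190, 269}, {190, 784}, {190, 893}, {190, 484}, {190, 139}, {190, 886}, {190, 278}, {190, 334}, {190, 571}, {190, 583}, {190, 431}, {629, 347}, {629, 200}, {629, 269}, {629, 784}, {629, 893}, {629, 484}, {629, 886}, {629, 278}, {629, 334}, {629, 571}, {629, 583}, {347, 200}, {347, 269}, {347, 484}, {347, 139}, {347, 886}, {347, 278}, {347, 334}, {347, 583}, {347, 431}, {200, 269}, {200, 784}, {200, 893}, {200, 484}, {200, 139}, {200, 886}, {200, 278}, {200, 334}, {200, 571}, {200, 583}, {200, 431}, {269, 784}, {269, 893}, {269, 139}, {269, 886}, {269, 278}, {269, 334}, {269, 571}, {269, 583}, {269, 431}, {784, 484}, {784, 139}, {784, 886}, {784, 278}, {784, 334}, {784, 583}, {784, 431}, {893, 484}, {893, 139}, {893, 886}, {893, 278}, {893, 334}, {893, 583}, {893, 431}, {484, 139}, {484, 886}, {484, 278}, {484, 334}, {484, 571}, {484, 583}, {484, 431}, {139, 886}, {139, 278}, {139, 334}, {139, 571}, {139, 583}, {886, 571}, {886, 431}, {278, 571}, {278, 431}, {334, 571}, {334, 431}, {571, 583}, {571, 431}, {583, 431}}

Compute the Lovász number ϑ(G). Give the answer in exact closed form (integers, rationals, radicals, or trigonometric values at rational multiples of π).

7

N(347) = {506, 184, 369, 627, 645, 709, 145, 451, 190, 629, 200, 269, 484, 139, 886, 278, 334, 583, 431}, |N(347)| = 19.
deg(200) = 22; N(200) = {506, 254, 184, 369, 627, 645, 709, 451, 190, 629, 347, 269, 784, 893, 484, 139, 886, 278, 334, 571, 583, 431}.
Vertex 431 has 17 neighbors: 506, 254, 627, 145, 451, 190, 347, 200, 269, 784, 893, 484, 886, 278, 334, 571, 583.
N(784) = {506, 184, 369, 627, 645, 709, 145, 451, 190, 629, 200, 269, 484, 139, 886, 278, 334, 583, 431}, |N(784)| = 19.
Complete multipartite on [7, 6, 5, 2, 2, 2]: sandwich collapses at ϑ=7.
= 7.000000… (decimal).
α=7, χ(Ḡ)=7; ϑ=7 lies between (collapsed).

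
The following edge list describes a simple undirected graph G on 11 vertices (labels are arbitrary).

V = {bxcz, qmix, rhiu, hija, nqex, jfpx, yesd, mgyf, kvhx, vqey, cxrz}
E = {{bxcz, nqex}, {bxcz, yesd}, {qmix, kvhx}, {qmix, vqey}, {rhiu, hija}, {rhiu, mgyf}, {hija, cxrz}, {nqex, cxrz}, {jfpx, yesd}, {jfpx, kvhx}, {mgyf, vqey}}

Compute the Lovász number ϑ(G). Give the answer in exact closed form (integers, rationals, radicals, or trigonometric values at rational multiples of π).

N(mgyf) = {rhiu, vqey}, |N(mgyf)| = 2.
deg(vqey) = 2; N(vqey) = {qmix, mgyf}.
N(yesd) = {bxcz, jfpx}, |N(yesd)| = 2.
Vertex jfpx has 2 neighbors: yesd, kvhx.
11-vertex 2-regular graph: a single 11-cycle (edge-transitive).
A has 6 distinct eigenvalues ≈ [2.0, 1.682507, 0.83083, -0.28463, -1.309721, -1.918986].
ϑ = −N·λ_min/(λ_max−λ_min) = −11·(-2*cos(pi/11))/(2−(-2*cos(pi/11))) = 11*cos(pi/11)/(cos(pi/11) + 1).
Numerically 5.386302912.
Lovász sandwich 5 ≤ 11*cos(pi/11)/(cos(pi/11) + 1) ≤ 6: both strict.

11*cos(pi/11)/(cos(pi/11) + 1)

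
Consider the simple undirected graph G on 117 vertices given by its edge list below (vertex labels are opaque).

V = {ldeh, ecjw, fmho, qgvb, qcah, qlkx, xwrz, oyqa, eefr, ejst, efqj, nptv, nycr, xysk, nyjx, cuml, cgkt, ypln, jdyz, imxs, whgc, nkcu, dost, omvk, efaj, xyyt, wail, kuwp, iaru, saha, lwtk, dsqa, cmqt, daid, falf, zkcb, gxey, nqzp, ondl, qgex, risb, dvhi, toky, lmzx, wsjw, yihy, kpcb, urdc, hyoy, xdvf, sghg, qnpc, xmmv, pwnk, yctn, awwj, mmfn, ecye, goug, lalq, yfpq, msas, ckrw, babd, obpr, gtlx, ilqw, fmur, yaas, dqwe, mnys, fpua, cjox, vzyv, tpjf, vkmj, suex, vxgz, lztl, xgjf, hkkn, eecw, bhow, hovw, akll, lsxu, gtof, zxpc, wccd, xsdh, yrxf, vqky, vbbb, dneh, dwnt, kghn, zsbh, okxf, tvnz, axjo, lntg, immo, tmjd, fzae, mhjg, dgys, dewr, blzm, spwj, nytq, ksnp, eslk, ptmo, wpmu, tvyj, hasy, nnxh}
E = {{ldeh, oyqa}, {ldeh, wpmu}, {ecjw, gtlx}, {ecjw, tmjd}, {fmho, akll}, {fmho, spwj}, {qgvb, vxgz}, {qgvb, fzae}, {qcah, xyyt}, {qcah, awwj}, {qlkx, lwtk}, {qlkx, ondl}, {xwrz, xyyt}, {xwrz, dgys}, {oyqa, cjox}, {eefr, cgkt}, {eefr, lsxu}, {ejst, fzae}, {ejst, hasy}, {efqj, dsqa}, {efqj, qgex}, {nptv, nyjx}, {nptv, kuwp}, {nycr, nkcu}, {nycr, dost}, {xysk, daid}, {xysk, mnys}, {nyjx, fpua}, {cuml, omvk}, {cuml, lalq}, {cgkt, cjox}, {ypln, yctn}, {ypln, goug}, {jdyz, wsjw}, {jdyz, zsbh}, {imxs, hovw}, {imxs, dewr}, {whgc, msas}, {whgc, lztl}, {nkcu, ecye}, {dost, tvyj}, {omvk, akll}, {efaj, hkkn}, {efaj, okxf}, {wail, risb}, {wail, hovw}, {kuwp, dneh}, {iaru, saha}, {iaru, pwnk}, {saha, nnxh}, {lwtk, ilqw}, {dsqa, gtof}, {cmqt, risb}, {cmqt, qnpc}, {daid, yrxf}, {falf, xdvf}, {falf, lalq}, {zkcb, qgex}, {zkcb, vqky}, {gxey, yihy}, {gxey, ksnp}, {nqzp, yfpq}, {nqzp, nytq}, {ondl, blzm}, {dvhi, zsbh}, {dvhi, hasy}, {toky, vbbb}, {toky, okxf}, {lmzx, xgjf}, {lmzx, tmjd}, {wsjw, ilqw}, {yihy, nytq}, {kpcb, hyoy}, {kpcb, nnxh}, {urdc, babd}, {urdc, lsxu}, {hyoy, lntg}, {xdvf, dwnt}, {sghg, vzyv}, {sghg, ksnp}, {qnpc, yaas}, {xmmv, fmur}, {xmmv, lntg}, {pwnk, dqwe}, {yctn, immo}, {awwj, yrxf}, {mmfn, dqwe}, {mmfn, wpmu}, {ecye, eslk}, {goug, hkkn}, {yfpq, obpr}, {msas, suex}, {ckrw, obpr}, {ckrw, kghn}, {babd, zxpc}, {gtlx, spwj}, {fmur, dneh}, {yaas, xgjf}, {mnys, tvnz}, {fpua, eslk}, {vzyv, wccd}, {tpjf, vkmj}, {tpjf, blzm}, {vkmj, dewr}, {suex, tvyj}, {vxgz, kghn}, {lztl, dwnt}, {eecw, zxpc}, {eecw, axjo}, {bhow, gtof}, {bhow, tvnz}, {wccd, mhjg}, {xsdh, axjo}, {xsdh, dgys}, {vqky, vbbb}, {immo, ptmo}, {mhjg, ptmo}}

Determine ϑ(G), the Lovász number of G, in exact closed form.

117*cos(pi/117)/(cos(pi/117) + 1)

deg(ejst) = 2; N(ejst) = {fzae, hasy}.
N(nnxh) = {saha, kpcb}, |N(nnxh)| = 2.
Vertex kpcb has 2 neighbors: hyoy, nnxh.
deg(efaj) = 2; N(efaj) = {hkkn, okxf}.
Every vertex has degree 2 (N=117); connected 2-regular on 117 ⇒ C_{117}.
spec(A) ≈ [2.0, 1.99712, 1.98848, 1.9741, 1.95403, 1.92833, 1.89707, 1.86034, 1.81825, 1.77091, 1.71847, 1.66107, 1.59889, 1.53209, 1.46087, 1.38545, 1.30603, 1.22284, 1.13613, 1.04614, 0.95314, 0.85739, 0.75916, 0.65875, 0.55643, 0.45252, 0.3473, 0.24107, 0.13416, 0.02685, -0.08053, -0.18768, -0.29429, -0.40005, -0.50466, -0.60781, -0.70921, -0.80856, -0.90559, -1.0, -1.09153, -1.17991, -1.26489, -1.34622, -1.42367, -1.49702, -1.56605, -1.63057, -1.69038, -1.74532, -1.79523, -1.83996, -1.87939, -1.91339, -1.94188, -1.96478, -1.982, -1.99351, -1.99928] (distinct, 5 d.p.).
−117·(-2*cos(pi/117)) / ((2)−(-2*cos(pi/117))) = 117*cos(pi/117)/(cos(pi/117) + 1) = ϑ(G).
= 58.4894543… (decimal).
Check 58 ≤ 117*cos(pi/117)/(cos(pi/117) + 1) ≤ 59: both strict.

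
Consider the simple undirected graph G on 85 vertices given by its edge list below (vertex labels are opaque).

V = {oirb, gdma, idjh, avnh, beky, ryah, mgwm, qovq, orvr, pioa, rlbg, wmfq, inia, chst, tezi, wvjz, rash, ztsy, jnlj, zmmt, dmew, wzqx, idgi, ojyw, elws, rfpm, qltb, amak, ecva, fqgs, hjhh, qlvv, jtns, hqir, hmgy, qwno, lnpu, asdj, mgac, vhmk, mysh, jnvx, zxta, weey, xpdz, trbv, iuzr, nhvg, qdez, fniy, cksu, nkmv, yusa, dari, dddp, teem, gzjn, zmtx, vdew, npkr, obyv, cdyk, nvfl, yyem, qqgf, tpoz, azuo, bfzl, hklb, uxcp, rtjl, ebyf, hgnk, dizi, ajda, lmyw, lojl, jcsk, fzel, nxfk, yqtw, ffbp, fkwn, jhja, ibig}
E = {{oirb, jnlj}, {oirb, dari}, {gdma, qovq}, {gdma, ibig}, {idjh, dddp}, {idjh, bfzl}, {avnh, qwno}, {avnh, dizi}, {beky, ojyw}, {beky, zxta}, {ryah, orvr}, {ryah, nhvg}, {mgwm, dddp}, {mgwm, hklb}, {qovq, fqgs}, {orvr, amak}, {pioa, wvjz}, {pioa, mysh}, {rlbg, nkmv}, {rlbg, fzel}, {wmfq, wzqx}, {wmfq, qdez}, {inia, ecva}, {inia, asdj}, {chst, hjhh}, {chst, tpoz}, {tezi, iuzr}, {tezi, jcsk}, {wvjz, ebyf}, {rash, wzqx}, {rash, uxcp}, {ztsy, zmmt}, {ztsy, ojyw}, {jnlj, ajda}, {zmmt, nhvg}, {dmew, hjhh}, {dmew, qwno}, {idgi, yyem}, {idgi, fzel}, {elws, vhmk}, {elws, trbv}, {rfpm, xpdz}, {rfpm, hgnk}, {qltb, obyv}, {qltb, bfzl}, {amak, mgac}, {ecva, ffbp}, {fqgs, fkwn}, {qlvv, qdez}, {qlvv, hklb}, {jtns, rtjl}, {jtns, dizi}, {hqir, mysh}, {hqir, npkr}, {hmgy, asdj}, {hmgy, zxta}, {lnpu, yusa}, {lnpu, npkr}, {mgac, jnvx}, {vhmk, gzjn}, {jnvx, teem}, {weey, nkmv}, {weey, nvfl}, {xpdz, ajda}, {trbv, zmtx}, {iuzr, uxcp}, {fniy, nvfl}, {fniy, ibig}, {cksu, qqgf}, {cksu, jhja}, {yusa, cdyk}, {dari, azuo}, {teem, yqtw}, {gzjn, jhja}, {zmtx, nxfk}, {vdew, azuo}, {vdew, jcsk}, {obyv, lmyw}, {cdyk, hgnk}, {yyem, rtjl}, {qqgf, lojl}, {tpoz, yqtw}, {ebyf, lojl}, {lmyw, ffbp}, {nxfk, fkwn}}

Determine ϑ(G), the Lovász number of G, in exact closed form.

deg(qwno) = 2; N(qwno) = {avnh, dmew}.
deg(cdyk) = 2; N(cdyk) = {yusa, hgnk}.
Vertex nhvg has 2 neighbors: ryah, zmmt.
Vertex jhja has 2 neighbors: cksu, gzjn.
2-regular, N=85; this is C_{85}, the 85-cycle.
spec(A) ≈ [2.0, 1.9945, 1.9782, 1.951, 1.9132, 1.8649, 1.8065, 1.7382, 1.6604, 1.5735, 1.478, 1.3745, 1.2634, 1.1455, 1.0213, 0.8915, 0.7568, 0.618, 0.4759, 0.3311, 0.1845, 0.037, -0.1108, -0.258, -0.4038, -0.5473, -0.6879, -0.8247, -0.957, -1.0841, -1.2053, -1.3198, -1.4272, -1.5268, -1.618, -1.7004, -1.7735, -1.837, -1.8904, -1.9334, -1.9659, -1.9877, -1.9986] (distinct, 4 d.p.).
λ_max=2, λ_min=-2*cos(pi/85); ϑ = −85·λ_min/(λ_max−λ_min) = 85*cos(pi/85)/(cos(pi/85) + 1).
= 42.485482571… (decimal).
α=42, χ(Ḡ)=43; ϑ=85*cos(pi/85)/(cos(pi/85) + 1) lies between (both strict).

85*cos(pi/85)/(cos(pi/85) + 1)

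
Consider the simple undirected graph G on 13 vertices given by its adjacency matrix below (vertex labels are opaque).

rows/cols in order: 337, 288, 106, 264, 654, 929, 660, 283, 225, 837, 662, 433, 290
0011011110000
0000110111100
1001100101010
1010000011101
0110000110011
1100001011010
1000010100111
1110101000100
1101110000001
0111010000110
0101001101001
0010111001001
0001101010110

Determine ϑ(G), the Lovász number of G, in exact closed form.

sqrt(13)

deg(106) = 6; N(106) = {337, 264, 654, 283, 837, 433}.
deg(660) = 6; N(660) = {337, 929, 283, 662, 433, 290}.
deg(283) = 6; N(283) = {337, 288, 106, 654, 660, 662}.
Vertex 662 has 6 neighbors: 288, 264, 660, 283, 837, 290.
G on 13 vertices is 6-regular; strongly regular (13,6,2,3).
Distinct eigenvalues (to 3 d.p.): [6.0, 1.303, -2.303].
ϑ = −N·λ_min/(λ_max−λ_min) = −13·(-sqrt(13)/2 - 1/2)/(6−(-sqrt(13)/2 - 1/2)) = sqrt(13).
= 3.6056… (decimal).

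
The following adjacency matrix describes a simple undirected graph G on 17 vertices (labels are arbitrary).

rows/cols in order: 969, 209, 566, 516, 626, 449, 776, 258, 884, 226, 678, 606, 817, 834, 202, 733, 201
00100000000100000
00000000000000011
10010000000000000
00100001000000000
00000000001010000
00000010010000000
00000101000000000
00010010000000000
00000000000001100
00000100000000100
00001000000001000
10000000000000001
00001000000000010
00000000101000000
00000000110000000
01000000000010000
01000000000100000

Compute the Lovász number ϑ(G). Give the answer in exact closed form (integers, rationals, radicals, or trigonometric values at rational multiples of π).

Vertex 969 has 2 neighbors: 566, 606.
deg(516) = 2; N(516) = {566, 258}.
Vertex 202 has 2 neighbors: 884, 226.
N(776) = {449, 258}, |N(776)| = 2.
2-regular, N=17; the odd cycle C_{17}.
A has 9 distinct eigenvalues ≈ [2.0, 1.8649, 1.478, 0.8915, 0.1845, -0.5473, -1.2053, -1.7004, -1.9659].
With N=17: ϑ(G) = 17·(-(-1)*2*cos(pi/17))/(2−(-2*cos(pi/17))) = 17*cos(pi/17)/(cos(pi/17) + 1).
= 8.427014… (decimal).
Sandwich: α(G)=8 ≤ ϑ(G)=17*cos(pi/17)/(cos(pi/17) + 1) ≤ χ(Ḡ)=9 (both strict).

17*cos(pi/17)/(cos(pi/17) + 1)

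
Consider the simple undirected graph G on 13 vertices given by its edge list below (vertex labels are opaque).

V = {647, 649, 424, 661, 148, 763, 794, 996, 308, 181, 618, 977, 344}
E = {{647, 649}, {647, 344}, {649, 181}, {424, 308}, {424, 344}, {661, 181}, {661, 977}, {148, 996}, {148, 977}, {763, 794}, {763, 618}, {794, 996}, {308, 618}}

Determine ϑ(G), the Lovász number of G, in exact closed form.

13*cos(pi/13)/(cos(pi/13) + 1)

Vertex 148 has 2 neighbors: 996, 977.
Vertex 618 has 2 neighbors: 763, 308.
N(647) = {649, 344}, |N(647)| = 2.
Vertex 763 has 2 neighbors: 794, 618.
Regular of degree 2 on 13 vertices: the odd cycle C_{13}.
spec(A) ≈ [2.0, 1.770912, 1.136129, 0.241073, -0.70921, -1.497021, -1.941884] (distinct, 6 d.p.).
−13·(-2*cos(pi/13)) / ((2)−(-2*cos(pi/13))) = 13*cos(pi/13)/(cos(pi/13) + 1) = ϑ(G).
= 6.4042… (decimal).
6 ≤ 13*cos(pi/13)/(cos(pi/13) + 1) ≤ 7: both strict.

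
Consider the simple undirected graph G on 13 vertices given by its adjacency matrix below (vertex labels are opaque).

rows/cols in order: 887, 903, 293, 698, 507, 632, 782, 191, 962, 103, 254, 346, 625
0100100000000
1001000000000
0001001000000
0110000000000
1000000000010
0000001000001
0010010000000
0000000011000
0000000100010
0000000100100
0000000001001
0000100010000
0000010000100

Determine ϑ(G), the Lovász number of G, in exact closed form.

13*cos(pi/13)/(cos(pi/13) + 1)

N(191) = {962, 103}, |N(191)| = 2.
Vertex 903 has 2 neighbors: 887, 698.
Vertex 507 has 2 neighbors: 887, 346.
Vertex 782 has 2 neighbors: 293, 632.
2-regular, N=13; a single 13-cycle (edge-transitive).
Distinct eigenvalues (to 6 d.p.): [2.0, 1.770912, 1.136129, 0.241073, -0.70921, -1.497021, -1.941884].
With N=13: ϑ(G) = 13·(-(-1)*2*cos(pi/13))/(2−(-2*cos(pi/13))) = 13*cos(pi/13)/(cos(pi/13) + 1).
= 6.404169… (decimal).
Check 6 ≤ 13*cos(pi/13)/(cos(pi/13) + 1) ≤ 7: both strict.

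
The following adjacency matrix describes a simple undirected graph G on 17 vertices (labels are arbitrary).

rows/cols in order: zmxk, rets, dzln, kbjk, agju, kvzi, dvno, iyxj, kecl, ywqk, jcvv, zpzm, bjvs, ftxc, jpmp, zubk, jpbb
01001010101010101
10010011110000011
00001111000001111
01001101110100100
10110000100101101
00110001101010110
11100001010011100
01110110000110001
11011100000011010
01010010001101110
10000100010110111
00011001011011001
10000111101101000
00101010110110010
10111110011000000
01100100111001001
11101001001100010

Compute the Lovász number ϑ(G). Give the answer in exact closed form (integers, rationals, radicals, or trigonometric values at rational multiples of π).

sqrt(17)

N(rets) = {zmxk, kbjk, dvno, iyxj, kecl, ywqk, zubk, jpbb}, |N(rets)| = 8.
N(dzln) = {agju, kvzi, dvno, iyxj, ftxc, jpmp, zubk, jpbb}, |N(dzln)| = 8.
N(iyxj) = {rets, dzln, kbjk, kvzi, dvno, zpzm, bjvs, jpbb}, |N(iyxj)| = 8.
Vertex kbjk has 8 neighbors: rets, agju, kvzi, iyxj, kecl, ywqk, zpzm, jpmp.
G on 17 vertices is 8-regular; SR(17,8,3,4) — a Paley graph.
The 3 distinct eigenvalues: [8.0, 1.562, -2.562].
Lovász (edge-transitive): ϑ = −17·(-sqrt(17)/2 - 1/2)/((8)−(-sqrt(17)/2 - 1/2)) = sqrt(17).
Numerically 4.1231.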